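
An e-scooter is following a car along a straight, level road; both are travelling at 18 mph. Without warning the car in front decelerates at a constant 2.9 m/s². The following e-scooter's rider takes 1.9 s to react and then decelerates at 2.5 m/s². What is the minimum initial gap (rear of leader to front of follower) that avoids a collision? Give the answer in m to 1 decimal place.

18 mph × 0.44704 = 8.0467 m/s.
Leader travels v²/(2a_L) = 64.749 / 5.800 = 11.164 m before stopping.
Follower covers v·t_r = 8.0467 × 1.9 = 15.289 m while reacting, then v²/(2a_F) = 64.749 / 5.000 = 12.950 m while braking, for a total of 15.289 + 12.950 = 28.239 m.
Since a_F ≤ a_L and the follower starts braking later, the follower is never slower than the leader, so the closest approach is when both have stopped.
Minimum gap = 28.239 − 11.164 = 17.075 m.

Minimum gap ≈ 17.1 m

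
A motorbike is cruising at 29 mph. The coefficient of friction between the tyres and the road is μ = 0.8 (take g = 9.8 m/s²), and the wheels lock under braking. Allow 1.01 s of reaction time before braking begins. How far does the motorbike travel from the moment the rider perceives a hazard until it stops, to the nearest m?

Total stopping distance ≈ 24 m

29 mph × 0.44704 = 12.9642 m/s.
a = μg = 0.8 × 9.8 = 7.840 m/s².
Reaction distance = v·t_r = 12.9642 × 1.01 = 13.094 m.
Braking distance = v²/(2a) = 12.9642² / (2 × 7.840) = 168.070 / 15.680 = 10.719 m.
Total = 13.094 + 10.719 = 23.813 m.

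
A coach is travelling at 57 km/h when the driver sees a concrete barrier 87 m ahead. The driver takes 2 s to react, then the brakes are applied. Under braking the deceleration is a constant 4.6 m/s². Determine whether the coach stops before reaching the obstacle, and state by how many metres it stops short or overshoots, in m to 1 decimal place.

57 km/h ÷ 3.6 = 15.8333 m/s.
Reaction distance = 15.8333 × 2 = 31.667 m.
Braking distance = v²/(2a) = 250.693 / 9.200 = 27.249 m.
Total stopping distance = 31.667 + 27.249 = 58.916 m, vs 87 m available — it stops with 87 − 58.916 = 28.084 m to spare.

Yes — it stops 28.1 m short of the obstacle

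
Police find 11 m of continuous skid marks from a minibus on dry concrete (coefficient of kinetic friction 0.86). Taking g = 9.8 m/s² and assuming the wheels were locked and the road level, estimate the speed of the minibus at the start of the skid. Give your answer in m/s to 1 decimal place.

Initial speed ≈ 13.6 m/s

Deceleration a = μg = 0.86 × 9.8 = 8.428 m/s².
v = √(2a·d) = √(2 × 8.428 × 11) = √185.416 = 13.6168 m/s.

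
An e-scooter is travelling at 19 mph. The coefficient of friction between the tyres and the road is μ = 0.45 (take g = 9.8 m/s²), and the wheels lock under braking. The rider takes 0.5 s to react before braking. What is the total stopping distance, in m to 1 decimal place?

Total stopping distance ≈ 12.4 m

19 mph × 0.44704 = 8.4938 m/s.
a = μg = 0.45 × 9.8 = 4.410 m/s².
Reaction distance = v·t_r = 8.4938 × 0.5 = 4.247 m.
Braking distance = v²/(2a) = 8.4938² / (2 × 4.410) = 72.145 / 8.820 = 8.180 m.
Total = 4.247 + 8.180 = 12.427 m.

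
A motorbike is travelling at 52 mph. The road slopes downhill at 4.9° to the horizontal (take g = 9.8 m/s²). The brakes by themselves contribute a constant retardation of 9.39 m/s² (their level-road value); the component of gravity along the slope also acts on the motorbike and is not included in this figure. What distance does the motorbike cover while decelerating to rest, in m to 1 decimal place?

52 mph × 0.44704 = 23.2461 m/s.
Gravity along the downhill slope reduces the braking deceleration: a_eff = 9.390 − 9.8·sin 4.9° = 9.390 − 0.837 = 8.553 m/s².
Braking distance = v²/(2a) = 23.2461² / (2 × 8.553) = 540.381 / 17.106 = 31.590 m.

Braking distance ≈ 31.6 m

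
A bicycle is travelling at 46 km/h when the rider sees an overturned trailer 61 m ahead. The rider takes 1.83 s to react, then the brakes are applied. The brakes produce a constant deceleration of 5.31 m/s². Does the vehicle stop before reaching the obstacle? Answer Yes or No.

46 km/h ÷ 3.6 = 12.7778 m/s.
Reaction distance = 12.7778 × 1.83 = 23.383 m.
Braking distance = v²/(2a) = 163.272 / 10.620 = 15.374 m.
Total stopping distance = 23.383 + 15.374 = 38.757 m, vs 61 m available — it stops with 61 − 38.757 = 22.243 m to spare.

Yes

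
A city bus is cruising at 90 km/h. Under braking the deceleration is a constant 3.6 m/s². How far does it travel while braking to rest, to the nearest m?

90 km/h ÷ 3.6 = 25.0000 m/s.
Braking distance = v²/(2a) = 25.0000² / (2 × 3.600) = 625.000 / 7.200 = 86.806 m.

Braking distance ≈ 87 m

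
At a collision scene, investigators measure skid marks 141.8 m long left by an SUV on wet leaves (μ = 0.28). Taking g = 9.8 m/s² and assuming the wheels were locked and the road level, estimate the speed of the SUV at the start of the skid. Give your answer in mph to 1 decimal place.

Initial speed ≈ 62.4 mph

Deceleration a = μg = 0.28 × 9.8 = 2.744 m/s².
v = √(2a·d) = √(2 × 2.744 × 141.8) = √778.198 = 27.8962 m/s.
= 27.8962 ÷ 0.44704 = 62.402 mph.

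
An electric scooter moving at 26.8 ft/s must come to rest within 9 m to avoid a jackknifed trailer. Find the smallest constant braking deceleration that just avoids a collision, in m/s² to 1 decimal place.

26.8 ft/s × 0.3048 = 8.1686 m/s.
v² = 2a·d ⇒ a = v²/(2d) = 8.1686² / (2 × 9.000) = 66.726 / 18.000 = 3.7070 m/s².

Required deceleration ≈ 3.7 m/s²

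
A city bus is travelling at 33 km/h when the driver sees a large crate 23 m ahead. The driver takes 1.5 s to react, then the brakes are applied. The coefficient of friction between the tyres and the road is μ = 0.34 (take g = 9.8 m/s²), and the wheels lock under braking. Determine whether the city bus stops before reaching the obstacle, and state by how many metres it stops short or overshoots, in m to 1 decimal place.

33 km/h ÷ 3.6 = 9.1667 m/s.
a = μg = 0.34 × 9.8 = 3.332 m/s².
Reaction distance = 9.1667 × 1.5 = 13.750 m.
Braking distance = v²/(2a) = 84.028 / 6.664 = 12.609 m.
Total stopping distance = 13.750 + 12.609 = 26.359 m, vs 23 m available — it cannot stop in time and overshoots by 26.359 − 23 = 3.359 m.

No — it overshoots by 3.4 m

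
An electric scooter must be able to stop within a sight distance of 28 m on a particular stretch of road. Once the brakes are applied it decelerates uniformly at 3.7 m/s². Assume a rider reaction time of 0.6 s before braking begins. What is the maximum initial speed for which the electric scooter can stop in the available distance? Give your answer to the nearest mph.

Stopping distance: v·t_r + v²/(2a) = 28 with t_r = 0.6 s and a = 3.700 m/s².
So v² + 4.440 v − 207.20 = 0.
Positive root: v = −a·t_r + √((a·t_r)² + 2a·d) = −2.220 + √(4.928 + 207.20) = 12.3446 m/s.
12.3446 m/s ÷ 0.44704 = 27.614 mph.

Maximum speed ≈ 28 mph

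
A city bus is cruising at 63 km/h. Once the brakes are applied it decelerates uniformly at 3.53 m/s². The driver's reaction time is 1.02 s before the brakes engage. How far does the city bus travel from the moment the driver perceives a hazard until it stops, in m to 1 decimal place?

Total stopping distance ≈ 61.2 m

63 km/h ÷ 3.6 = 17.5000 m/s.
Reaction distance = v·t_r = 17.5000 × 1.02 = 17.850 m.
Braking distance = v²/(2a) = 17.5000² / (2 × 3.530) = 306.250 / 7.060 = 43.378 m.
Total = 17.850 + 43.378 = 61.228 m.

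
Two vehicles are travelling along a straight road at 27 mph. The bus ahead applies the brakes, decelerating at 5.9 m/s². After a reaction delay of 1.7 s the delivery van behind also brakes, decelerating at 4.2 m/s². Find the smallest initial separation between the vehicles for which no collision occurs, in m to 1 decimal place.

27 mph × 0.44704 = 12.0701 m/s.
Leader travels v²/(2a_L) = 145.687 / 11.800 = 12.346 m before stopping.
Follower covers v·t_r = 12.0701 × 1.7 = 20.519 m while reacting, then v²/(2a_F) = 145.687 / 8.400 = 17.344 m while braking, for a total of 20.519 + 17.344 = 37.863 m.
Since a_F ≤ a_L and the follower starts braking later, the follower is never slower than the leader, so the closest approach is when both have stopped.
Minimum gap = 37.863 − 12.346 = 25.517 m.

Minimum gap ≈ 25.5 m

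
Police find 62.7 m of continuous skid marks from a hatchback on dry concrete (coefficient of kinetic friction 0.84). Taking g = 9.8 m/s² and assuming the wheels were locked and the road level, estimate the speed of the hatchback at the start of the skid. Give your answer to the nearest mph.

Initial speed ≈ 72 mph

Deceleration a = μg = 0.84 × 9.8 = 8.232 m/s².
v = √(2a·d) = √(2 × 8.232 × 62.7) = √1032.293 = 32.1293 m/s.
= 32.1293 ÷ 0.44704 = 71.871 mph.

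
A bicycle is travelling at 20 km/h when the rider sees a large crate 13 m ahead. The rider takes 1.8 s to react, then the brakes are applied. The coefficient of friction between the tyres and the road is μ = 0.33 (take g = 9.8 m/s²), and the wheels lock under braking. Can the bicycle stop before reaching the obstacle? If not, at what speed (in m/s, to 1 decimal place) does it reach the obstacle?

20 km/h ÷ 3.6 = 5.5556 m/s.
a = μg = 0.33 × 9.8 = 3.234 m/s².
Reaction distance = 5.5556 × 1.8 = 10.000 m.
Braking distance needed to stop: v²/(2a) = 30.865 / 6.468 = 4.772 m, so total needed = 10.000 + 4.772 = 14.772 m > 13 m — it cannot stop.
Distance remaining when braking begins: 13 − 10.000 = 3.000 m.
v² = v₀² − 2a·d = 30.865 − 2 × 3.234 × 3.000 = 11.461 m²/s².
v = √11.461 = 3.385 m/s.

No — it strikes the obstacle at 3.4 m/s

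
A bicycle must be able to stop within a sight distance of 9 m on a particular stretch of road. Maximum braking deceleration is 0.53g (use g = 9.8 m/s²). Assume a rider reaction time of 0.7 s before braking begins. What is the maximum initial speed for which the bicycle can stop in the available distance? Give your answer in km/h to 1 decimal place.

Maximum speed ≈ 24.1 km/h

a = 0.53 × 9.8 = 5.194 m/s².
Stopping distance: v·t_r + v²/(2a) = 9 with t_r = 0.7 s and a = 5.194 m/s².
So v² + 7.272 v − 93.49 = 0.
Positive root: v = −a·t_r + √((a·t_r)² + 2a·d) = −3.636 + √(13.220 + 93.49) = 6.6941 m/s.
6.6941 m/s × 3.6 = 24.099 km/h.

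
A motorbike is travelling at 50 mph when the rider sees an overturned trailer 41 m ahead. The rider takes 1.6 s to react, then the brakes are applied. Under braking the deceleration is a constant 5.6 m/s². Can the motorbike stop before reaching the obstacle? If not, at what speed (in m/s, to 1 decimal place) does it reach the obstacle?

No — it strikes the obstacle at 21.0 m/s

50 mph × 0.44704 = 22.3520 m/s.
Reaction distance = 22.3520 × 1.6 = 35.763 m.
Braking distance needed to stop: v²/(2a) = 499.612 / 11.200 = 44.608 m, so total needed = 35.763 + 44.608 = 80.371 m > 41 m — it cannot stop.
Distance remaining when braking begins: 41 − 35.763 = 5.237 m.
v² = v₀² − 2a·d = 499.612 − 2 × 5.600 × 5.237 = 440.958 m²/s².
v = √440.958 = 20.999 m/s.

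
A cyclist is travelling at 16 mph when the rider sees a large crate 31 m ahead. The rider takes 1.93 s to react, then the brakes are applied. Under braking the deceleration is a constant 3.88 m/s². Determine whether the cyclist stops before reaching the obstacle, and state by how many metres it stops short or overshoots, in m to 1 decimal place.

16 mph × 0.44704 = 7.1526 m/s.
Reaction distance = 7.1526 × 1.93 = 13.805 m.
Braking distance = v²/(2a) = 51.160 / 7.760 = 6.593 m.
Total stopping distance = 13.805 + 6.593 = 20.398 m, vs 31 m available — it stops with 31 − 20.398 = 10.602 m to spare.

Yes — it stops 10.6 m short of the obstacle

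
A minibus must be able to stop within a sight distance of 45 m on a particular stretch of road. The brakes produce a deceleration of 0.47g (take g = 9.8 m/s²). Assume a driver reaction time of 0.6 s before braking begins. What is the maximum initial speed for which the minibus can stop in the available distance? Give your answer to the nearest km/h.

a = 0.47 × 9.8 = 4.606 m/s².
Stopping distance: v·t_r + v²/(2a) = 45 with t_r = 0.6 s and a = 4.606 m/s².
So v² + 5.527 v − 414.54 = 0.
Positive root: v = −a·t_r + √((a·t_r)² + 2a·d) = −2.764 + √(7.640 + 414.54) = 17.7830 m/s.
17.7830 m/s × 3.6 = 64.019 km/h.

Maximum speed ≈ 64 km/h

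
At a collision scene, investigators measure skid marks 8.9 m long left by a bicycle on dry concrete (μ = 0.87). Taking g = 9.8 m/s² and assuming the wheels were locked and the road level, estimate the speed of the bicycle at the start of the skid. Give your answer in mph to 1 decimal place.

Deceleration a = μg = 0.87 × 9.8 = 8.526 m/s².
v = √(2a·d) = √(2 × 8.526 × 8.9) = √151.763 = 12.3192 m/s.
= 12.3192 ÷ 0.44704 = 27.557 mph.

Initial speed ≈ 27.6 mph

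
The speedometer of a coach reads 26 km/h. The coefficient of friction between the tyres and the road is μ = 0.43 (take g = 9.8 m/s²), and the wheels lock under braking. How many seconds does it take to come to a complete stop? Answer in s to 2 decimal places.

Braking time ≈ 1.71 s

26 km/h ÷ 3.6 = 7.2222 m/s.
a = μg = 0.43 × 9.8 = 4.214 m/s².
Braking time = v/a = 7.2222 / 4.214 = 1.714 s.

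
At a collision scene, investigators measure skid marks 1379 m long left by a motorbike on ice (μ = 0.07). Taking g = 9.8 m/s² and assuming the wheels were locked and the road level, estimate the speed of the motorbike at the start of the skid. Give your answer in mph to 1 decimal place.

Deceleration a = μg = 0.07 × 9.8 = 0.686 m/s².
v = √(2a·d) = √(2 × 0.686 × 1379) = √1891.988 = 43.4970 m/s.
= 43.4970 ÷ 0.44704 = 97.300 mph.

Initial speed ≈ 97.3 mph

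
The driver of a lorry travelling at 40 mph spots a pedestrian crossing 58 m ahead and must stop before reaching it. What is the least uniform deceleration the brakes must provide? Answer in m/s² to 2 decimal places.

Required deceleration ≈ 2.76 m/s²

40 mph × 0.44704 = 17.8816 m/s.
v² = 2a·d ⇒ a = v²/(2d) = 17.8816² / (2 × 58.000) = 319.752 / 116.000 = 2.7565 m/s².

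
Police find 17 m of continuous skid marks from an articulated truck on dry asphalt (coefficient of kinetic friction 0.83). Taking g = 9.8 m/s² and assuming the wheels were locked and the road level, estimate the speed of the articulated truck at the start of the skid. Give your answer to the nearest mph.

Initial speed ≈ 37 mph

Deceleration a = μg = 0.83 × 9.8 = 8.134 m/s².
v = √(2a·d) = √(2 × 8.134 × 17) = √276.556 = 16.6300 m/s.
= 16.6300 ÷ 0.44704 = 37.200 mph.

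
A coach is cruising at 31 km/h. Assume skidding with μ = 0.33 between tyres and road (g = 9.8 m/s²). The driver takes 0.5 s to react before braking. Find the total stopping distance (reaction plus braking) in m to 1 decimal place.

31 km/h ÷ 3.6 = 8.6111 m/s.
a = μg = 0.33 × 9.8 = 3.234 m/s².
Reaction distance = v·t_r = 8.6111 × 0.5 = 4.306 m.
Braking distance = v²/(2a) = 8.6111² / (2 × 3.234) = 74.151 / 6.468 = 11.464 m.
Total = 4.306 + 11.464 = 15.770 m.

Total stopping distance ≈ 15.8 m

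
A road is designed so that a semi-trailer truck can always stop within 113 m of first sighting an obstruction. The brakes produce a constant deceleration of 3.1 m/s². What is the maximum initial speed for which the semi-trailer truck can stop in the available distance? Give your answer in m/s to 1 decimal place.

Maximum speed ≈ 26.5 m/s

v²/(2a) = d ⇒ v = √(2 × 3.100 × 113) = √700.60 = 26.4688 m/s.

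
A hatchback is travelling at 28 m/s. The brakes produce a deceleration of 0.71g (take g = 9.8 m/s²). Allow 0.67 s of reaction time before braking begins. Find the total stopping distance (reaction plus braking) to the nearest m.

Total stopping distance ≈ 75 m

a = 0.71 × 9.8 = 6.958 m/s².
Reaction distance = v·t_r = 28.0000 × 0.67 = 18.760 m.
Braking distance = v²/(2a) = 28.0000² / (2 × 6.958) = 784.000 / 13.916 = 56.338 m.
Total = 18.760 + 56.338 = 75.098 m.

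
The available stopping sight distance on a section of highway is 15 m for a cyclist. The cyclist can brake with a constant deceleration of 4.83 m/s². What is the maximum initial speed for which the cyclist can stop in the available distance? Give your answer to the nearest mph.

Maximum speed ≈ 27 mph

v²/(2a) = d ⇒ v = √(2 × 4.830 × 15) = √144.90 = 12.0374 m/s.
12.0374 m/s ÷ 0.44704 = 26.927 mph.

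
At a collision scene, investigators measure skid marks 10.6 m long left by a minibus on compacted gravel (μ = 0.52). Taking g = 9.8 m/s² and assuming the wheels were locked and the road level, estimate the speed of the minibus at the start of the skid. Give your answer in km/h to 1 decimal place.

Initial speed ≈ 37.4 km/h

Deceleration a = μg = 0.52 × 9.8 = 5.096 m/s².
v = √(2a·d) = √(2 × 5.096 × 10.6) = √108.035 = 10.3940 m/s.
= 10.3940 × 3.6 = 37.418 km/h.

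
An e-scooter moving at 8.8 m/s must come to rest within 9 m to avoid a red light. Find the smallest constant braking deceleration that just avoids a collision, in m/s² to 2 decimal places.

v² = 2a·d ⇒ a = v²/(2d) = 8.8000² / (2 × 9.000) = 77.440 / 18.000 = 4.3022 m/s².

Required deceleration ≈ 4.30 m/s²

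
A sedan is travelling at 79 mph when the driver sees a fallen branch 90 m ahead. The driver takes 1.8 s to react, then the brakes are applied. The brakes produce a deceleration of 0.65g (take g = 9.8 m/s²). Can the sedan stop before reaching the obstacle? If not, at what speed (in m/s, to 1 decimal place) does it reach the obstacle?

79 mph × 0.44704 = 35.3162 m/s.
a = 0.65 × 9.8 = 6.370 m/s².
Reaction distance = 35.3162 × 1.8 = 63.569 m.
Braking distance needed to stop: v²/(2a) = 1247.234 / 12.740 = 97.899 m, so total needed = 63.569 + 97.899 = 161.468 m > 90 m — it cannot stop.
Distance remaining when braking begins: 90 − 63.569 = 26.431 m.
v² = v₀² − 2a·d = 1247.234 − 2 × 6.370 × 26.431 = 910.503 m²/s².
v = √910.503 = 30.175 m/s.

No — it strikes the obstacle at 30.2 m/s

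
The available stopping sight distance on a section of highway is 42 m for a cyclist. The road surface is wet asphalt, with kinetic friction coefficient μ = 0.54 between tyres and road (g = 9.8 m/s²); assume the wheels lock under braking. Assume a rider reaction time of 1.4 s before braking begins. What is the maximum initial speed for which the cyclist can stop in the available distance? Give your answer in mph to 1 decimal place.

Maximum speed ≈ 33.4 mph

a = μg = 0.54 × 9.8 = 5.292 m/s².
Stopping distance: v·t_r + v²/(2a) = 42 with t_r = 1.4 s and a = 5.292 m/s².
So v² + 14.818 v − 444.53 = 0.
Positive root: v = −a·t_r + √((a·t_r)² + 2a·d) = −7.409 + √(54.893 + 444.53) = 14.9388 m/s.
14.9388 m/s ÷ 0.44704 = 33.417 mph.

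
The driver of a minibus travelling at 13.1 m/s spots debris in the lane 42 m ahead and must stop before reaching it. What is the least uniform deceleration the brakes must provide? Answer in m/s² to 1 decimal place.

v² = 2a·d ⇒ a = v²/(2d) = 13.1000² / (2 × 42.000) = 171.610 / 84.000 = 2.0430 m/s².

Required deceleration ≈ 2.0 m/s²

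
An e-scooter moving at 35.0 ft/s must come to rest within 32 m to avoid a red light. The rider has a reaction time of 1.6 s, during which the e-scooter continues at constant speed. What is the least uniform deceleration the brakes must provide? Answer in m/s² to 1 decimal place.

Required deceleration ≈ 3.8 m/s²

35 ft/s × 0.3048 = 10.6680 m/s.
Distance covered during reaction = 10.6680 × 1.6 = 17.069 m.
Distance available for braking: 32 − 17.069 = 14.931 m.
v² = 2a·d ⇒ a = v²/(2d) = 10.6680² / (2 × 14.931) = 113.806 / 29.862 = 3.8111 m/s².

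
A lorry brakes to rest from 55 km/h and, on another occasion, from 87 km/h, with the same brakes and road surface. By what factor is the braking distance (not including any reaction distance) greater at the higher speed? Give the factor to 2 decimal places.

Braking distance d = v²/(2a), so with a fixed, d ∝ v².
Factor = (87/55)² = 1.5818² = 2.5021.

Factor ≈ 2.50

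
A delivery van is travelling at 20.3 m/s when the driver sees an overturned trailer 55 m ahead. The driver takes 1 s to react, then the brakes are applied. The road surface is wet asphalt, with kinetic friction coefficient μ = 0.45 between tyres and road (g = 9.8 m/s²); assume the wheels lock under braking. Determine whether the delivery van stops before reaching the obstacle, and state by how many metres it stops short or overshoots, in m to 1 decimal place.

a = μg = 0.45 × 9.8 = 4.410 m/s².
Reaction distance = 20.3000 × 1 = 20.300 m.
Braking distance = v²/(2a) = 412.090 / 8.820 = 46.722 m.
Total stopping distance = 20.300 + 46.722 = 67.022 m, vs 55 m available — it cannot stop in time and overshoots by 67.022 − 55 = 12.022 m.

No — it overshoots by 12.0 m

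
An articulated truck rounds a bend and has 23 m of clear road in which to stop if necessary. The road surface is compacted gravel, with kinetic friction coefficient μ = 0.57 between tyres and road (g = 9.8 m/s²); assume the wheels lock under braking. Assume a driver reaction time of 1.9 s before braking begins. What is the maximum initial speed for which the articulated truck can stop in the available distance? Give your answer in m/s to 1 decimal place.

a = μg = 0.57 × 9.8 = 5.586 m/s².
Stopping distance: v·t_r + v²/(2a) = 23 with t_r = 1.9 s and a = 5.586 m/s².
So v² + 21.227 v − 256.96 = 0.
Positive root: v = −a·t_r + √((a·t_r)² + 2a·d) = −10.613 + √(112.636 + 256.96) = 8.6119 m/s.

Maximum speed ≈ 8.6 m/s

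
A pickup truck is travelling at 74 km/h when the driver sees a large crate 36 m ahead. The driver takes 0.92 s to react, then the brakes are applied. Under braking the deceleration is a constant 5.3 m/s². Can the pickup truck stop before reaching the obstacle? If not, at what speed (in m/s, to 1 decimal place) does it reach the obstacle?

No — it strikes the obstacle at 15.5 m/s

74 km/h ÷ 3.6 = 20.5556 m/s.
Reaction distance = 20.5556 × 0.92 = 18.911 m.
Braking distance needed to stop: v²/(2a) = 422.533 / 10.600 = 39.862 m, so total needed = 18.911 + 39.862 = 58.773 m > 36 m — it cannot stop.
Distance remaining when braking begins: 36 − 18.911 = 17.089 m.
v² = v₀² − 2a·d = 422.533 − 2 × 5.300 × 17.089 = 241.390 m²/s².
v = √241.390 = 15.537 m/s.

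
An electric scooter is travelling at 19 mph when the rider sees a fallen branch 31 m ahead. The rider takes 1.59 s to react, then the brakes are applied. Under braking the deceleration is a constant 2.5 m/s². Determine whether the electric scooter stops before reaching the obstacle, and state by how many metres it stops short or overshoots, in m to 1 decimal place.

Yes — it stops 3.1 m short of the obstacle

19 mph × 0.44704 = 8.4938 m/s.
Reaction distance = 8.4938 × 1.59 = 13.505 m.
Braking distance = v²/(2a) = 72.145 / 5.000 = 14.429 m.
Total stopping distance = 13.505 + 14.429 = 27.934 m, vs 31 m available — it stops with 31 − 27.934 = 3.066 m to spare.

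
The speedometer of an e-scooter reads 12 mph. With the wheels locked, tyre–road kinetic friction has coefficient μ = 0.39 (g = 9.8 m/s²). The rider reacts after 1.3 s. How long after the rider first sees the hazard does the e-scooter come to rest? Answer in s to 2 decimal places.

Total time ≈ 2.70 s

12 mph × 0.44704 = 5.3645 m/s.
a = μg = 0.39 × 9.8 = 3.822 m/s².
Braking time = v/a = 5.3645 / 3.822 = 1.404 s.
Total = 1.3 + 1.404 = 2.704 s.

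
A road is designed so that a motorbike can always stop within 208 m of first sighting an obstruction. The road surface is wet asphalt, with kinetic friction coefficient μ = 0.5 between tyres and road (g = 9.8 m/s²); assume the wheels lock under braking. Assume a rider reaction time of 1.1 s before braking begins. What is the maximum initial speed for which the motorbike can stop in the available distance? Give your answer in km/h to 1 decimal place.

Maximum speed ≈ 144.3 km/h

a = μg = 0.5 × 9.8 = 4.900 m/s².
Stopping distance: v·t_r + v²/(2a) = 208 with t_r = 1.1 s and a = 4.900 m/s².
So v² + 10.780 v − 2038.40 = 0.
Positive root: v = −a·t_r + √((a·t_r)² + 2a·d) = −5.390 + √(29.052 + 2038.40) = 40.0792 m/s.
40.0792 m/s × 3.6 = 144.285 km/h.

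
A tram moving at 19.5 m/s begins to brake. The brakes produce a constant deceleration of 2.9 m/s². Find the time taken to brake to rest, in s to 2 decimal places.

Braking time ≈ 6.72 s

Braking time = v/a = 19.5000 / 2.900 = 6.724 s.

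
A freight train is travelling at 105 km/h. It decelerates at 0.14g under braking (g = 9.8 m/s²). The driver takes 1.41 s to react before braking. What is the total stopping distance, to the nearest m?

Total stopping distance ≈ 351 m

105 km/h ÷ 3.6 = 29.1667 m/s.
a = 0.14 × 9.8 = 1.372 m/s².
Reaction distance = v·t_r = 29.1667 × 1.41 = 41.125 m.
Braking distance = v²/(2a) = 29.1667² / (2 × 1.372) = 850.696 / 2.744 = 310.020 m.
Total = 41.125 + 310.020 = 351.145 m.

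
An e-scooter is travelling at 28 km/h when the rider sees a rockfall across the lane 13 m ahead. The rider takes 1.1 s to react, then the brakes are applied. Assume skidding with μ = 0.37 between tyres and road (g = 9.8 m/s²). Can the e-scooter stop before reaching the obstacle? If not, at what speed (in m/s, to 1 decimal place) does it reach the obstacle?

28 km/h ÷ 3.6 = 7.7778 m/s.
a = μg = 0.37 × 9.8 = 3.626 m/s².
Reaction distance = 7.7778 × 1.1 = 8.556 m.
Braking distance needed to stop: v²/(2a) = 60.494 / 7.252 = 8.342 m, so total needed = 8.556 + 8.342 = 16.898 m > 13 m — it cannot stop.
Distance remaining when braking begins: 13 − 8.556 = 4.444 m.
v² = v₀² − 2a·d = 60.494 − 2 × 3.626 × 4.444 = 28.266 m²/s².
v = √28.266 = 5.317 m/s.

No — it strikes the obstacle at 5.3 m/s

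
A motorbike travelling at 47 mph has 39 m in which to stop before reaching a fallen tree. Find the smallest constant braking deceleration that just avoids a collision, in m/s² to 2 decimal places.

47 mph × 0.44704 = 21.0109 m/s.
v² = 2a·d ⇒ a = v²/(2d) = 21.0109² / (2 × 39.000) = 441.458 / 78.000 = 5.6597 m/s².

Required deceleration ≈ 5.66 m/s²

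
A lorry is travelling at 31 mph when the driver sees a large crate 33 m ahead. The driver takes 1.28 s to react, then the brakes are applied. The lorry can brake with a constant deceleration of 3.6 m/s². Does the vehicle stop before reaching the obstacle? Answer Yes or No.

31 mph × 0.44704 = 13.8582 m/s.
Reaction distance = 13.8582 × 1.28 = 17.738 m.
Braking distance = v²/(2a) = 192.050 / 7.200 = 26.674 m.
Total stopping distance = 17.738 + 26.674 = 44.412 m, vs 33 m available — it cannot stop in time and overshoots by 44.412 − 33 = 11.412 m.

No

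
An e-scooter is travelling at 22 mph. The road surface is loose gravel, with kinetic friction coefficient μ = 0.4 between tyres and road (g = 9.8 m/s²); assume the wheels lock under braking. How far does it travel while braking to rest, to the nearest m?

22 mph × 0.44704 = 9.8349 m/s.
a = μg = 0.4 × 9.8 = 3.920 m/s².
Braking distance = v²/(2a) = 9.8349² / (2 × 3.920) = 96.725 / 7.840 = 12.337 m.

Braking distance ≈ 12 m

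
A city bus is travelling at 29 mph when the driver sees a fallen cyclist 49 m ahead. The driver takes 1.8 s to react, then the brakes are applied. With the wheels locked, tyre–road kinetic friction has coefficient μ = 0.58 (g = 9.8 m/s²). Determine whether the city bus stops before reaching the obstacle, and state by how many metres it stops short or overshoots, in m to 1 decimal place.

Yes — it stops 10.9 m short of the obstacle

29 mph × 0.44704 = 12.9642 m/s.
a = μg = 0.58 × 9.8 = 5.684 m/s².
Reaction distance = 12.9642 × 1.8 = 23.336 m.
Braking distance = v²/(2a) = 168.070 / 11.368 = 14.784 m.
Total stopping distance = 23.336 + 14.784 = 38.120 m, vs 49 m available — it stops with 49 − 38.120 = 10.880 m to spare.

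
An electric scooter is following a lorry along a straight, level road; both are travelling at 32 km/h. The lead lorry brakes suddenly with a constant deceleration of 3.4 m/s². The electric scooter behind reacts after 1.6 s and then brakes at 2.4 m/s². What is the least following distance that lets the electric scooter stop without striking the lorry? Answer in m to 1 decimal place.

32 km/h ÷ 3.6 = 8.8889 m/s.
Leader travels v²/(2a_L) = 79.013 / 6.800 = 11.620 m before stopping.
Follower covers v·t_r = 8.8889 × 1.6 = 14.222 m while reacting, then v²/(2a_F) = 79.013 / 4.800 = 16.461 m while braking, for a total of 14.222 + 16.461 = 30.683 m.
Since a_F ≤ a_L and the follower starts braking later, the follower is never slower than the leader, so the closest approach is when both have stopped.
Minimum gap = 30.683 − 11.620 = 19.063 m.

Minimum gap ≈ 19.1 m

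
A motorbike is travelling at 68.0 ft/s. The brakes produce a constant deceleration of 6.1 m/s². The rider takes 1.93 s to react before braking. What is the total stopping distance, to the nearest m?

68 ft/s × 0.3048 = 20.7264 m/s.
Reaction distance = v·t_r = 20.7264 × 1.93 = 40.002 m.
Braking distance = v²/(2a) = 20.7264² / (2 × 6.100) = 429.584 / 12.200 = 35.212 m.
Total = 40.002 + 35.212 = 75.214 m.

Total stopping distance ≈ 75 m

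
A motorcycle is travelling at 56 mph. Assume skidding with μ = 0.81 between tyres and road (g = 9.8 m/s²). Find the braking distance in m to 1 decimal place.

Braking distance ≈ 39.5 m

56 mph × 0.44704 = 25.0342 m/s.
a = μg = 0.81 × 9.8 = 7.938 m/s².
Braking distance = v²/(2a) = 25.0342² / (2 × 7.938) = 626.711 / 15.876 = 39.475 m.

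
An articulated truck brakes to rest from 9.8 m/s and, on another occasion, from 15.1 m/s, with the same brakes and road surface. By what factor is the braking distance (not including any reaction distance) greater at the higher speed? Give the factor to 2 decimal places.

Braking distance d = v²/(2a), so with a fixed, d ∝ v².
Factor = (15.1/9.8)² = 1.5408² = 2.3741.

Factor ≈ 2.37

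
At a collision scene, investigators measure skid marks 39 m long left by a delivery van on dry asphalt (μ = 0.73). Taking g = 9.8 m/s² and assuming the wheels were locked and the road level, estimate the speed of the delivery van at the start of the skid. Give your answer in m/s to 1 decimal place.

Initial speed ≈ 23.6 m/s

Deceleration a = μg = 0.73 × 9.8 = 7.154 m/s².
v = √(2a·d) = √(2 × 7.154 × 39) = √558.012 = 23.6223 m/s.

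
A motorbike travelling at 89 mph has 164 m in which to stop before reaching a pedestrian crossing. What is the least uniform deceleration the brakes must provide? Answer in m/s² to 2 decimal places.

Required deceleration ≈ 4.83 m/s²

89 mph × 0.44704 = 39.7866 m/s.
v² = 2a·d ⇒ a = v²/(2d) = 39.7866² / (2 × 164.000) = 1582.974 / 328.000 = 4.8261 m/s².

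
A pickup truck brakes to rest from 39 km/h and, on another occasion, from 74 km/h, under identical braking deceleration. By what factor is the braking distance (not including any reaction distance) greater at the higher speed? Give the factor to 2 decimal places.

Braking distance d = v²/(2a), so with a fixed, d ∝ v².
Factor = (74/39)² = 1.8974² = 3.6001.

Factor ≈ 3.60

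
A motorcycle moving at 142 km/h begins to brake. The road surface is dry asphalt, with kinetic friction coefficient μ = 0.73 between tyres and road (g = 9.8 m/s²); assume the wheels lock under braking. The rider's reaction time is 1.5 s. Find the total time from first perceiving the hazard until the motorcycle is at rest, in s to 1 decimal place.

142 km/h ÷ 3.6 = 39.4444 m/s.
a = μg = 0.73 × 9.8 = 7.154 m/s².
Braking time = v/a = 39.4444 / 7.154 = 5.514 s.
Total = 1.5 + 5.514 = 7.014 s.

Total time ≈ 7.0 s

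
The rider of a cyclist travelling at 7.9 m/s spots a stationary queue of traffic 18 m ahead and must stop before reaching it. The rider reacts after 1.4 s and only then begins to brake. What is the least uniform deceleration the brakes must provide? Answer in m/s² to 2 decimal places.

Distance covered during reaction = 7.9000 × 1.4 = 11.060 m.
Distance available for braking: 18 − 11.060 = 6.940 m.
v² = 2a·d ⇒ a = v²/(2d) = 7.9000² / (2 × 6.940) = 62.410 / 13.880 = 4.4964 m/s².

Required deceleration ≈ 4.50 m/s²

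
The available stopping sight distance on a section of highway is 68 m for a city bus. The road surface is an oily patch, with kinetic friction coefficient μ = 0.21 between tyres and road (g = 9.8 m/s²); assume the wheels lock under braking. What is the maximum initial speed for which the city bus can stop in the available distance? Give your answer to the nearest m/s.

a = μg = 0.21 × 9.8 = 2.058 m/s².
v²/(2a) = d ⇒ v = √(2 × 2.058 × 68) = √279.89 = 16.7299 m/s.

Maximum speed ≈ 17 m/s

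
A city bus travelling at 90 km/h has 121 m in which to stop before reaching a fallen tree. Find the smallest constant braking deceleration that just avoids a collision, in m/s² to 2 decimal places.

Required deceleration ≈ 2.58 m/s²

90 km/h ÷ 3.6 = 25.0000 m/s.
v² = 2a·d ⇒ a = v²/(2d) = 25.0000² / (2 × 121.000) = 625.000 / 242.000 = 2.5826 m/s².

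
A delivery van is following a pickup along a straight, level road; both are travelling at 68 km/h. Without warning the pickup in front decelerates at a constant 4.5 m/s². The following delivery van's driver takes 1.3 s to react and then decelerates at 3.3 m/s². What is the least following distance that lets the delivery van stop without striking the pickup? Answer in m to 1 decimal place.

Minimum gap ≈ 39.0 m

68 km/h ÷ 3.6 = 18.8889 m/s.
Leader travels v²/(2a_L) = 356.791 / 9.000 = 39.643 m before stopping.
Follower covers v·t_r = 18.8889 × 1.3 = 24.556 m while reacting, then v²/(2a_F) = 356.791 / 6.600 = 54.059 m while braking, for a total of 24.556 + 54.059 = 78.615 m.
Since a_F ≤ a_L and the follower starts braking later, the follower is never slower than the leader, so the closest approach is when both have stopped.
Minimum gap = 78.615 − 39.643 = 38.972 m.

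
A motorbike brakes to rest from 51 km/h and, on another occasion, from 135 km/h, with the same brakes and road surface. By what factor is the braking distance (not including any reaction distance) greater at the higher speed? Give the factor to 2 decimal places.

Factor ≈ 7.01

Braking distance d = v²/(2a), so with a fixed, d ∝ v².
Factor = (135/51)² = 2.6471² = 7.0071.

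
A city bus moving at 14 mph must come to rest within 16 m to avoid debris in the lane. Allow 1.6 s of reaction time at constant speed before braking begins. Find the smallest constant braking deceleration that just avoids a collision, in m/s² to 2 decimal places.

14 mph × 0.44704 = 6.2586 m/s.
Distance covered during reaction = 6.2586 × 1.6 = 10.014 m.
Distance available for braking: 16 − 10.014 = 5.986 m.
v² = 2a·d ⇒ a = v²/(2d) = 6.2586² / (2 × 5.986) = 39.170 / 11.972 = 3.2718 m/s².

Required deceleration ≈ 3.27 m/s²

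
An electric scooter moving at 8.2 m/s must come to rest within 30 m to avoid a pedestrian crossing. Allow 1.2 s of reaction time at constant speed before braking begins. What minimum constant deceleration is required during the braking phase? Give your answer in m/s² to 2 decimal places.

Distance covered during reaction = 8.2000 × 1.2 = 9.840 m.
Distance available for braking: 30 − 9.840 = 20.160 m.
v² = 2a·d ⇒ a = v²/(2d) = 8.2000² / (2 × 20.160) = 67.240 / 40.320 = 1.6677 m/s².

Required deceleration ≈ 1.67 m/s²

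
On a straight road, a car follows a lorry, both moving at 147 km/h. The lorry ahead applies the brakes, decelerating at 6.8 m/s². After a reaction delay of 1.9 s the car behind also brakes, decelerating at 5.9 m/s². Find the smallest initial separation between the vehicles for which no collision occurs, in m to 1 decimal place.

Minimum gap ≈ 96.3 m

147 km/h ÷ 3.6 = 40.8333 m/s.
Leader travels v²/(2a_L) = 1667.358 / 13.600 = 122.600 m before stopping.
Follower covers v·t_r = 40.8333 × 1.9 = 77.583 m while reacting, then v²/(2a_F) = 1667.358 / 11.800 = 141.302 m while braking, for a total of 77.583 + 141.302 = 218.885 m.
Since a_F ≤ a_L and the follower starts braking later, the follower is never slower than the leader, so the closest approach is when both have stopped.
Minimum gap = 218.885 − 122.600 = 96.285 m.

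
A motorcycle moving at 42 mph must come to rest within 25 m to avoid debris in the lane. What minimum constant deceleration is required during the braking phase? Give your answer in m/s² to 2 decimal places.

Required deceleration ≈ 7.05 m/s²

42 mph × 0.44704 = 18.7757 m/s.
v² = 2a·d ⇒ a = v²/(2d) = 18.7757² / (2 × 25.000) = 352.527 / 50.000 = 7.0505 m/s².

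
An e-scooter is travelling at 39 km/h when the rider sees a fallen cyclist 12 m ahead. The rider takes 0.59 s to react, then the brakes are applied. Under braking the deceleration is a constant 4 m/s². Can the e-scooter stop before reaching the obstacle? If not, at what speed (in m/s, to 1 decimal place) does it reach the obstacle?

No — it strikes the obstacle at 8.5 m/s

39 km/h ÷ 3.6 = 10.8333 m/s.
Reaction distance = 10.8333 × 0.59 = 6.392 m.
Braking distance needed to stop: v²/(2a) = 117.360 / 8.000 = 14.670 m, so total needed = 6.392 + 14.670 = 21.062 m > 12 m — it cannot stop.
Distance remaining when braking begins: 12 − 6.392 = 5.608 m.
v² = v₀² − 2a·d = 117.360 − 2 × 4.000 × 5.608 = 72.496 m²/s².
v = √72.496 = 8.514 m/s.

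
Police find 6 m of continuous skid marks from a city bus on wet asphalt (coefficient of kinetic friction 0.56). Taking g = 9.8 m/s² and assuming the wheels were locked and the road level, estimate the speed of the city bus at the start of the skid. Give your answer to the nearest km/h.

Initial speed ≈ 29 km/h

Deceleration a = μg = 0.56 × 9.8 = 5.488 m/s².
v = √(2a·d) = √(2 × 5.488 × 6) = √65.856 = 8.1152 m/s.
= 8.1152 × 3.6 = 29.215 km/h.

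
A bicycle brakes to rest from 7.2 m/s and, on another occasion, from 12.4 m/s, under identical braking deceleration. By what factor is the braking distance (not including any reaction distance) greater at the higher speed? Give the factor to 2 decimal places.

Factor ≈ 2.97

Braking distance d = v²/(2a), so with a fixed, d ∝ v².
Factor = (12.4/7.2)² = 1.7222² = 2.9660.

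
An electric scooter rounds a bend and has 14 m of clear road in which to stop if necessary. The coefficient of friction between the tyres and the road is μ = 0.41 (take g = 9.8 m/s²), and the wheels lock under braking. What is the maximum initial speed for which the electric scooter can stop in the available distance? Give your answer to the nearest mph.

a = μg = 0.41 × 9.8 = 4.018 m/s².
v²/(2a) = d ⇒ v = √(2 × 4.018 × 14) = √112.50 = 10.6066 m/s.
10.6066 m/s ÷ 0.44704 = 23.726 mph.

Maximum speed ≈ 24 mph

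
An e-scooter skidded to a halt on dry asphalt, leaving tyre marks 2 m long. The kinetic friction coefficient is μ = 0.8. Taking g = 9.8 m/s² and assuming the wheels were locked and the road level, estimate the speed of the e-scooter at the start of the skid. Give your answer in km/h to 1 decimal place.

Deceleration a = μg = 0.8 × 9.8 = 7.840 m/s².
v = √(2a·d) = √(2 × 7.840 × 2) = √31.360 = 5.6000 m/s.
= 5.6000 × 3.6 = 20.160 km/h.

Initial speed ≈ 20.2 km/h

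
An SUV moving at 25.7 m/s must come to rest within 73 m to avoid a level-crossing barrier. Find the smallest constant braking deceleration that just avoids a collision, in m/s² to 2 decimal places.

v² = 2a·d ⇒ a = v²/(2d) = 25.7000² / (2 × 73.000) = 660.490 / 146.000 = 4.5239 m/s².

Required deceleration ≈ 4.52 m/s²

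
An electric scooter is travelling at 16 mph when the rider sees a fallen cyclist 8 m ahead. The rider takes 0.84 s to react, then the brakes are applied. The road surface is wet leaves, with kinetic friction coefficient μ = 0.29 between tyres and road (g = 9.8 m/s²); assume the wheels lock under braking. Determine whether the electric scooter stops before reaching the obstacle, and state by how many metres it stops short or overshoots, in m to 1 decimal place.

No — it overshoots by 7.0 m

16 mph × 0.44704 = 7.1526 m/s.
a = μg = 0.29 × 9.8 = 2.842 m/s².
Reaction distance = 7.1526 × 0.84 = 6.008 m.
Braking distance = v²/(2a) = 51.160 / 5.684 = 9.001 m.
Total stopping distance = 6.008 + 9.001 = 15.009 m, vs 8 m available — it cannot stop in time and overshoots by 15.009 − 8 = 7.009 m.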